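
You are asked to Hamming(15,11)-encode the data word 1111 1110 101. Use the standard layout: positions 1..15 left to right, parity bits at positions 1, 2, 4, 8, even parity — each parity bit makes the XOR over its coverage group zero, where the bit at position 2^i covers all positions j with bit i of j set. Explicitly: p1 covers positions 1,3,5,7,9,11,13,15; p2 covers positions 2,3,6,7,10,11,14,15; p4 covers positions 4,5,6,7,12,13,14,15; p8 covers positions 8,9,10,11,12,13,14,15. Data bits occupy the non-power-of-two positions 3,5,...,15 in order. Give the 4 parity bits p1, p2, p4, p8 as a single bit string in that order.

Place data bits at non-power-of-two positions: b3=1, b5=1, b6=1, b7=1, b9=1, b10=1, b11=1, b12=0, b13=1, b14=0, b15=1.
p1 = XOR of data positions {3,5,7,9,11,13,15} = 1⊕1⊕1⊕1⊕1⊕1⊕1 = 1
p2 = XOR of data positions {3,6,7,10,11,14,15} = 1⊕1⊕1⊕1⊕1⊕0⊕1 = 0
p4 = XOR of data positions {5,6,7,12,13,14,15} = 1⊕1⊕1⊕0⊕1⊕0⊕1 = 1
p8 = XOR of data positions {9,10,11,12,13,14,15} = 1⊕1⊕1⊕0⊕1⊕0⊕1 = 1
Parity bits p1,p2,p4,p8 = 1011

1011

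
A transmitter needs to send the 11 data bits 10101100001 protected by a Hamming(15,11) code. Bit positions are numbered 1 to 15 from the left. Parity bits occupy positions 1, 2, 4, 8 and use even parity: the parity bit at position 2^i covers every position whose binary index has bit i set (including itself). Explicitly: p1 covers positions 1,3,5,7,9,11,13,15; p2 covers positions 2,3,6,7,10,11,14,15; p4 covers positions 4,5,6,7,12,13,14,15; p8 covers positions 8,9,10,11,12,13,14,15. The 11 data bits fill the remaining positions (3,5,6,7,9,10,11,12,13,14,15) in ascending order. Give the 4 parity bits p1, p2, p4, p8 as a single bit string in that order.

Place data bits at non-power-of-two positions: b3=1, b5=0, b6=1, b7=0, b9=1, b10=1, b11=0, b12=0, b13=0, b14=0, b15=1.
p1 = XOR of data positions {3,5,7,9,11,13,15} = 1⊕0⊕0⊕1⊕0⊕0⊕1 = 1
p2 = XOR of data positions {3,6,7,10,11,14,15} = 1⊕1⊕0⊕1⊕0⊕0⊕1 = 0
p4 = XOR of data positions {5,6,7,12,13,14,15} = 0⊕1⊕0⊕0⊕0⊕0⊕1 = 0
p8 = XOR of data positions {9,10,11,12,13,14,15} = 1⊕1⊕0⊕0⊕0⊕0⊕1 = 1
Parity bits p1,p2,p4,p8 = 1001

1001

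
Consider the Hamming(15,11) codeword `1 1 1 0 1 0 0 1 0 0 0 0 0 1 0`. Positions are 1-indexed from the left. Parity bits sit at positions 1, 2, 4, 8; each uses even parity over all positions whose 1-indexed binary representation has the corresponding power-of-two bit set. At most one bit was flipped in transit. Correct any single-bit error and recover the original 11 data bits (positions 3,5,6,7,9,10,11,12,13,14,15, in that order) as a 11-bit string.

s1: b1⊕b3⊕b5⊕b7⊕b9⊕b11⊕b13⊕b15 = 1⊕1⊕1⊕0⊕0⊕0⊕0⊕0 = 1
s2: b2⊕b3⊕b6⊕b7⊕b10⊕b11⊕b14⊕b15 = 1⊕1⊕0⊕0⊕0⊕0⊕1⊕0 = 1
s4: b4⊕b5⊕b6⊕b7⊕b12⊕b13⊕b14⊕b15 = 0⊕1⊕0⊕0⊕0⊕0⊕1⊕0 = 0
s8: b8⊕b9⊕b10⊕b11⊕b12⊕b13⊕b14⊕b15 = 1⊕0⊕0⊕0⊕0⊕0⊕1⊕0 = 0
Syndrome (s8...s1) = 0011 → position 3.
Flip bit 3: corrected codeword = 110010010000010
Data bits at positions 3,5,6,7,9,10,11,12,13,14,15: 01000000010

01000000010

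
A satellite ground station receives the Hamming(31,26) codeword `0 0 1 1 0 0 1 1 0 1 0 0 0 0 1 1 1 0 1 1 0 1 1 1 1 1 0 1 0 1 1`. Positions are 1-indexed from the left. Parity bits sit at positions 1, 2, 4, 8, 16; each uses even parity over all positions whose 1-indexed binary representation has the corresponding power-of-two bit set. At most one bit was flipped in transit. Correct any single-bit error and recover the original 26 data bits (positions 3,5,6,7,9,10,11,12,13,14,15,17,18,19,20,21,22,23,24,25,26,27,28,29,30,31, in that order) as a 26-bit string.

s1: b1⊕b3⊕b5⊕b7⊕b9⊕b11⊕b13⊕b15⊕b17⊕b19⊕b21⊕b23⊕b25⊕b27⊕b29⊕b31 = 0⊕1⊕0⊕1⊕0⊕0⊕0⊕1⊕1⊕1⊕0⊕1⊕1⊕0⊕0⊕1 = 0
s2: b2⊕b3⊕b6⊕b7⊕b10⊕b11⊕b14⊕b15⊕b18⊕b19⊕b22⊕b23⊕b26⊕b27⊕b30⊕b31 = 0⊕1⊕0⊕1⊕1⊕0⊕0⊕1⊕0⊕1⊕1⊕1⊕1⊕0⊕1⊕1 = 0
s4: b4⊕b5⊕b6⊕b7⊕b12⊕b13⊕b14⊕b15⊕b20⊕b21⊕b22⊕b23⊕b28⊕b29⊕b30⊕b31 = 1⊕0⊕0⊕1⊕0⊕0⊕0⊕1⊕1⊕0⊕1⊕1⊕1⊕0⊕1⊕1 = 1
s8: b8⊕b9⊕b10⊕b11⊕b12⊕b13⊕b14⊕b15⊕b24⊕b25⊕b26⊕b27⊕b28⊕b29⊕b30⊕b31 = 1⊕0⊕1⊕0⊕0⊕0⊕0⊕1⊕1⊕1⊕1⊕0⊕1⊕0⊕1⊕1 = 1
s16: b16⊕b17⊕b18⊕b19⊕b20⊕b21⊕b22⊕b23⊕b24⊕b25⊕b26⊕b27⊕b28⊕b29⊕b30⊕b31 = 1⊕1⊕0⊕1⊕1⊕0⊕1⊕1⊕1⊕1⊕1⊕0⊕1⊕0⊕1⊕1 = 0
Syndrome (s16...s1) = 01100 → position 12.
Flip bit 12: corrected codeword = 0011001101010011101101111101011
Data bits at positions 3,5,6,7,9,10,11,12,13,14,15,17,18,19,20,21,22,23,24,25,26,27,28,29,30,31: 10010101001101101111101011

10010101001101101111101011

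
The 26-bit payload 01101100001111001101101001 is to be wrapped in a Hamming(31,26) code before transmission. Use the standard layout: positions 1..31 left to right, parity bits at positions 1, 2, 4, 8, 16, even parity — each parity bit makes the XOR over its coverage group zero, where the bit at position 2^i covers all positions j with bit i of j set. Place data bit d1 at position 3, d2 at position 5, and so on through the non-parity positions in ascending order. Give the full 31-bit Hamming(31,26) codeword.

Place data bits at non-power-of-two positions: b3=0, b5=1, b6=1, b7=0, b9=1, b10=1, b11=0, b12=0, b13=0, b14=0, b15=1, b17=1, b18=1, b19=1, b20=0, b21=0, b22=1, b23=1, b24=0, b25=1, b26=1, b27=0, b28=1, b29=0, b30=0, b31=1.
p1 = XOR of data positions {3,5,7,9,11,13,15,17,19,21,23,25,27,29,31} = 0⊕1⊕0⊕1⊕0⊕0⊕1⊕1⊕1⊕0⊕1⊕1⊕0⊕0⊕1 = 0
p2 = XOR of data positions {3,6,7,10,11,14,15,18,19,22,23,26,27,30,31} = 0⊕1⊕0⊕1⊕0⊕0⊕1⊕1⊕1⊕1⊕1⊕1⊕0⊕0⊕1 = 1
p4 = XOR of data positions {5,6,7,12,13,14,15,20,21,22,23,28,29,30,31} = 1⊕1⊕0⊕0⊕0⊕0⊕1⊕0⊕0⊕1⊕1⊕1⊕0⊕0⊕1 = 1
p8 = XOR of data positions {9,10,11,12,13,14,15,24,25,26,27,28,29,30,31} = 1⊕1⊕0⊕0⊕0⊕0⊕1⊕0⊕1⊕1⊕0⊕1⊕0⊕0⊕1 = 1
p16 = XOR of data positions {17,18,19,20,21,22,23,24,25,26,27,28,29,30,31} = 1⊕1⊕1⊕0⊕0⊕1⊕1⊕0⊕1⊕1⊕0⊕1⊕0⊕0⊕1 = 1
Codeword b1..b31 = 0101110111000011111001101101001

0101110111000011111001101101001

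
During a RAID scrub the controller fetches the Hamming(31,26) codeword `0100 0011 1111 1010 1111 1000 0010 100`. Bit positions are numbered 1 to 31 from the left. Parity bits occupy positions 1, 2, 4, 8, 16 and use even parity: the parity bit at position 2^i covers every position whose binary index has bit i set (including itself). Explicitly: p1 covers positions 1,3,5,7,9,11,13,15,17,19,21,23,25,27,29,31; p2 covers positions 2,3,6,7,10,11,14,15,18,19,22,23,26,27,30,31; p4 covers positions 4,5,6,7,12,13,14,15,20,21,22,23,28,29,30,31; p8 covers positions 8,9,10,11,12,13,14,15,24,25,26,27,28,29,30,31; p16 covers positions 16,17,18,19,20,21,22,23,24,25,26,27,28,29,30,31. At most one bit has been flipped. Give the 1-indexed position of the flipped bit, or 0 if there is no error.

s1: b1⊕b3⊕b5⊕b7⊕b9⊕b11⊕b13⊕b15⊕b17⊕b19⊕b21⊕b23⊕b25⊕b27⊕b29⊕b31 = 0⊕0⊕0⊕1⊕1⊕1⊕1⊕1⊕1⊕1⊕1⊕0⊕0⊕1⊕1⊕0 = 0
s2: b2⊕b3⊕b6⊕b7⊕b10⊕b11⊕b14⊕b15⊕b18⊕b19⊕b22⊕b23⊕b26⊕b27⊕b30⊕b31 = 1⊕0⊕0⊕1⊕1⊕1⊕0⊕1⊕1⊕1⊕0⊕0⊕0⊕1⊕0⊕0 = 0
s4: b4⊕b5⊕b6⊕b7⊕b12⊕b13⊕b14⊕b15⊕b20⊕b21⊕b22⊕b23⊕b28⊕b29⊕b30⊕b31 = 0⊕0⊕0⊕1⊕1⊕1⊕0⊕1⊕1⊕1⊕0⊕0⊕0⊕1⊕0⊕0 = 1
s8: b8⊕b9⊕b10⊕b11⊕b12⊕b13⊕b14⊕b15⊕b24⊕b25⊕b26⊕b27⊕b28⊕b29⊕b30⊕b31 = 1⊕1⊕1⊕1⊕1⊕1⊕0⊕1⊕0⊕0⊕0⊕1⊕0⊕1⊕0⊕0 = 1
s16: b16⊕b17⊕b18⊕b19⊕b20⊕b21⊕b22⊕b23⊕b24⊕b25⊕b26⊕b27⊕b28⊕b29⊕b30⊕b31 = 0⊕1⊕1⊕1⊕1⊕1⊕0⊕0⊕0⊕0⊕0⊕1⊕0⊕1⊕0⊕0 = 1
Syndrome (s16...s1) = 11100 → position 28.

28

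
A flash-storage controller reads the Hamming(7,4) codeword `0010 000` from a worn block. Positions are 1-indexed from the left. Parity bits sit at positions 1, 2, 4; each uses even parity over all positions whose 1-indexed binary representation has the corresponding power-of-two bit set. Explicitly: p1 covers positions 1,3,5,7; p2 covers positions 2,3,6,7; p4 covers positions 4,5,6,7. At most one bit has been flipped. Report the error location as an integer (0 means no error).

3

s1: b1⊕b3⊕b5⊕b7 = 0⊕1⊕0⊕0 = 1
s2: b2⊕b3⊕b6⊕b7 = 0⊕1⊕0⊕0 = 1
s4: b4⊕b5⊕b6⊕b7 = 0⊕0⊕0⊕0 = 0
Syndrome (s4...s1) = 011 → position 3.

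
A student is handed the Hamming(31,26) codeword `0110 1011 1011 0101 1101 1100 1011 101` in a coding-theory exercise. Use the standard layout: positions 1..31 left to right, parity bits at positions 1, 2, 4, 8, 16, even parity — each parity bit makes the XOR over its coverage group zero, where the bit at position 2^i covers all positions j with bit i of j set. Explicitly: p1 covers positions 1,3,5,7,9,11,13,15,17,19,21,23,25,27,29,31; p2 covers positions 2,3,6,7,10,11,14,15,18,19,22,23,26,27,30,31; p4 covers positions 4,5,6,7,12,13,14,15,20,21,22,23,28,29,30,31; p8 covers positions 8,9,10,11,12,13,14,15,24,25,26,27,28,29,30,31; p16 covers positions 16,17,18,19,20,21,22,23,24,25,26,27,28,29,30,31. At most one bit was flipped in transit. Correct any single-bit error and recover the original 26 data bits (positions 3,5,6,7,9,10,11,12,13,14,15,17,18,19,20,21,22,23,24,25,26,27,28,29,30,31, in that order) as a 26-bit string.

11011011010111111001011101

s1: b1⊕b3⊕b5⊕b7⊕b9⊕b11⊕b13⊕b15⊕b17⊕b19⊕b21⊕b23⊕b25⊕b27⊕b29⊕b31 = 0⊕1⊕1⊕1⊕1⊕1⊕0⊕0⊕1⊕0⊕1⊕0⊕1⊕1⊕1⊕1 = 1
s2: b2⊕b3⊕b6⊕b7⊕b10⊕b11⊕b14⊕b15⊕b18⊕b19⊕b22⊕b23⊕b26⊕b27⊕b30⊕b31 = 1⊕1⊕0⊕1⊕0⊕1⊕1⊕0⊕1⊕0⊕1⊕0⊕0⊕1⊕0⊕1 = 1
s4: b4⊕b5⊕b6⊕b7⊕b12⊕b13⊕b14⊕b15⊕b20⊕b21⊕b22⊕b23⊕b28⊕b29⊕b30⊕b31 = 0⊕1⊕0⊕1⊕1⊕0⊕1⊕0⊕1⊕1⊕1⊕0⊕1⊕1⊕0⊕1 = 0
s8: b8⊕b9⊕b10⊕b11⊕b12⊕b13⊕b14⊕b15⊕b24⊕b25⊕b26⊕b27⊕b28⊕b29⊕b30⊕b31 = 1⊕1⊕0⊕1⊕1⊕0⊕1⊕0⊕0⊕1⊕0⊕1⊕1⊕1⊕0⊕1 = 0
s16: b16⊕b17⊕b18⊕b19⊕b20⊕b21⊕b22⊕b23⊕b24⊕b25⊕b26⊕b27⊕b28⊕b29⊕b30⊕b31 = 1⊕1⊕1⊕0⊕1⊕1⊕1⊕0⊕0⊕1⊕0⊕1⊕1⊕1⊕0⊕1 = 1
Syndrome (s16...s1) = 10011 → position 19.
Flip bit 19: corrected codeword = 0110101110110101111111001011101
Data bits at positions 3,5,6,7,9,10,11,12,13,14,15,17,18,19,20,21,22,23,24,25,26,27,28,29,30,31: 11011011010111111001011101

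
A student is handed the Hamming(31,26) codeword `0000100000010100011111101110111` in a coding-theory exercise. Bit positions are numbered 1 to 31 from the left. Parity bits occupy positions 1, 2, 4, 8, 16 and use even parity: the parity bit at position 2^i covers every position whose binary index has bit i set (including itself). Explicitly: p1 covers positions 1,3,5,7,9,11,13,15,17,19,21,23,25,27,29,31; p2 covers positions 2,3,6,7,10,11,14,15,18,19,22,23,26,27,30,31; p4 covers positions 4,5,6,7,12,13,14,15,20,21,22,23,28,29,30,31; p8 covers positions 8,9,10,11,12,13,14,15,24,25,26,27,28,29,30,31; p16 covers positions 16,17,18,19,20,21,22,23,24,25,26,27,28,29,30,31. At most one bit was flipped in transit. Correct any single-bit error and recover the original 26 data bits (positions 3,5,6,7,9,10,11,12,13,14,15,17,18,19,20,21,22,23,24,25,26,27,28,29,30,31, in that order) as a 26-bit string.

s1: b1⊕b3⊕b5⊕b7⊕b9⊕b11⊕b13⊕b15⊕b17⊕b19⊕b21⊕b23⊕b25⊕b27⊕b29⊕b31 = 0⊕0⊕1⊕0⊕0⊕0⊕0⊕0⊕0⊕1⊕1⊕1⊕1⊕1⊕1⊕1 = 0
s2: b2⊕b3⊕b6⊕b7⊕b10⊕b11⊕b14⊕b15⊕b18⊕b19⊕b22⊕b23⊕b26⊕b27⊕b30⊕b31 = 0⊕0⊕0⊕0⊕0⊕0⊕1⊕0⊕1⊕1⊕1⊕1⊕1⊕1⊕1⊕1 = 1
s4: b4⊕b5⊕b6⊕b7⊕b12⊕b13⊕b14⊕b15⊕b20⊕b21⊕b22⊕b23⊕b28⊕b29⊕b30⊕b31 = 0⊕1⊕0⊕0⊕1⊕0⊕1⊕0⊕1⊕1⊕1⊕1⊕0⊕1⊕1⊕1 = 0
s8: b8⊕b9⊕b10⊕b11⊕b12⊕b13⊕b14⊕b15⊕b24⊕b25⊕b26⊕b27⊕b28⊕b29⊕b30⊕b31 = 0⊕0⊕0⊕0⊕1⊕0⊕1⊕0⊕0⊕1⊕1⊕1⊕0⊕1⊕1⊕1 = 0
s16: b16⊕b17⊕b18⊕b19⊕b20⊕b21⊕b22⊕b23⊕b24⊕b25⊕b26⊕b27⊕b28⊕b29⊕b30⊕b31 = 0⊕0⊕1⊕1⊕1⊕1⊕1⊕1⊕0⊕1⊕1⊕1⊕0⊕1⊕1⊕1 = 0
Syndrome (s16...s1) = 00010 → position 2.
Flip bit 2: corrected codeword = 0100100000010100011111101110111
Data bits at positions 3,5,6,7,9,10,11,12,13,14,15,17,18,19,20,21,22,23,24,25,26,27,28,29,30,31: 01000001010011111101110111

01000001010011111101110111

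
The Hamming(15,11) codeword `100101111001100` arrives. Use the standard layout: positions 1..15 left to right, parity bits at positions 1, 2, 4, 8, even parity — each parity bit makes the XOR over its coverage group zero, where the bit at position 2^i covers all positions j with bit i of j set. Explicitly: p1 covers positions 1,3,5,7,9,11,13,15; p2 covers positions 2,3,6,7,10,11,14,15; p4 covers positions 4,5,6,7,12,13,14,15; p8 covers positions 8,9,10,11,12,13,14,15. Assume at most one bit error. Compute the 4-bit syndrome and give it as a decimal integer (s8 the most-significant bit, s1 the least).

4

s1: b1⊕b3⊕b5⊕b7⊕b9⊕b11⊕b13⊕b15 = 1⊕0⊕0⊕1⊕1⊕0⊕1⊕0 = 0
s2: b2⊕b3⊕b6⊕b7⊕b10⊕b11⊕b14⊕b15 = 0⊕0⊕1⊕1⊕0⊕0⊕0⊕0 = 0
s4: b4⊕b5⊕b6⊕b7⊕b12⊕b13⊕b14⊕b15 = 1⊕0⊕1⊕1⊕1⊕1⊕0⊕0 = 1
s8: b8⊕b9⊕b10⊕b11⊕b12⊕b13⊕b14⊕b15 = 1⊕1⊕0⊕0⊕1⊕1⊕0⊕0 = 0
Syndrome (s8...s1) = 0100 → position 4.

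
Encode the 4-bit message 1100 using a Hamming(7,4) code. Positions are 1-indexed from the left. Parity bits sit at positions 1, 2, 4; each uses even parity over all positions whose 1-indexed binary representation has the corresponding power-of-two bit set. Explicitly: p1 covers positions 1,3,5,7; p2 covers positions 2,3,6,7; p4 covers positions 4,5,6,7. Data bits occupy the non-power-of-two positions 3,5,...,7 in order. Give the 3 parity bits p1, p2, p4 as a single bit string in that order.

011

Place data bits at non-power-of-two positions: b3=1, b5=1, b6=0, b7=0.
p1 = XOR of data positions {3,5,7} = 1⊕1⊕0 = 0
p2 = XOR of data positions {3,6,7} = 1⊕0⊕0 = 1
p4 = XOR of data positions {5,6,7} = 1⊕0⊕0 = 1
Parity bits p1,p2,p4 = 011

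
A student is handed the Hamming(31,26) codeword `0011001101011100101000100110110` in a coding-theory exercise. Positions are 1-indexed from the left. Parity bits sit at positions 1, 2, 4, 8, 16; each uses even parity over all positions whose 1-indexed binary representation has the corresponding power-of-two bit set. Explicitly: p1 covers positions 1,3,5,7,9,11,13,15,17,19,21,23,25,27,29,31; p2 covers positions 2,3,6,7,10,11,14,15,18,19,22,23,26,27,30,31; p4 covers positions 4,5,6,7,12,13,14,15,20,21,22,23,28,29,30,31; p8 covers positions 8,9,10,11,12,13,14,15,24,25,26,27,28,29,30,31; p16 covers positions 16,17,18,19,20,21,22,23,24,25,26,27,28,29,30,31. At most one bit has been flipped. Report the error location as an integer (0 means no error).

s1: b1⊕b3⊕b5⊕b7⊕b9⊕b11⊕b13⊕b15⊕b17⊕b19⊕b21⊕b23⊕b25⊕b27⊕b29⊕b31 = 0⊕1⊕0⊕1⊕0⊕0⊕1⊕0⊕1⊕1⊕0⊕1⊕0⊕1⊕1⊕0 = 0
s2: b2⊕b3⊕b6⊕b7⊕b10⊕b11⊕b14⊕b15⊕b18⊕b19⊕b22⊕b23⊕b26⊕b27⊕b30⊕b31 = 0⊕1⊕0⊕1⊕1⊕0⊕1⊕0⊕0⊕1⊕0⊕1⊕1⊕1⊕1⊕0 = 1
s4: b4⊕b5⊕b6⊕b7⊕b12⊕b13⊕b14⊕b15⊕b20⊕b21⊕b22⊕b23⊕b28⊕b29⊕b30⊕b31 = 1⊕0⊕0⊕1⊕1⊕1⊕1⊕0⊕0⊕0⊕0⊕1⊕0⊕1⊕1⊕0 = 0
s8: b8⊕b9⊕b10⊕b11⊕b12⊕b13⊕b14⊕b15⊕b24⊕b25⊕b26⊕b27⊕b28⊕b29⊕b30⊕b31 = 1⊕0⊕1⊕0⊕1⊕1⊕1⊕0⊕0⊕0⊕1⊕1⊕0⊕1⊕1⊕0 = 1
s16: b16⊕b17⊕b18⊕b19⊕b20⊕b21⊕b22⊕b23⊕b24⊕b25⊕b26⊕b27⊕b28⊕b29⊕b30⊕b31 = 0⊕1⊕0⊕1⊕0⊕0⊕0⊕1⊕0⊕0⊕1⊕1⊕0⊕1⊕1⊕0 = 1
Syndrome (s16...s1) = 11010 → position 26.

26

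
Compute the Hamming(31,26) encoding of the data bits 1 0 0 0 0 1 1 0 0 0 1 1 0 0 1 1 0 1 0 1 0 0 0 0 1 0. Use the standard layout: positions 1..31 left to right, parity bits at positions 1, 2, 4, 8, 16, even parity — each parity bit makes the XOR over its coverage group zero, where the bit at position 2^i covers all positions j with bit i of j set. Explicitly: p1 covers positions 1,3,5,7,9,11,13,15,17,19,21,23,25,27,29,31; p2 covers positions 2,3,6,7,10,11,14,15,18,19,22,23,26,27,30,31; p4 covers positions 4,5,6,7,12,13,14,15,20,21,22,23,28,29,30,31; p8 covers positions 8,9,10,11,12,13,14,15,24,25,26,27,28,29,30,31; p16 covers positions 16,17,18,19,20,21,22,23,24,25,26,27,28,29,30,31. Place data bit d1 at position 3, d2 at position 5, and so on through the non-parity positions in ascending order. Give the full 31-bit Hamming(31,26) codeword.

1011000101100010100110101000010

Place data bits at non-power-of-two positions: b3=1, b5=0, b6=0, b7=0, b9=0, b10=1, b11=1, b12=0, b13=0, b14=0, b15=1, b17=1, b18=0, b19=0, b20=1, b21=1, b22=0, b23=1, b24=0, b25=1, b26=0, b27=0, b28=0, b29=0, b30=1, b31=0.
p1 = XOR of data positions {3,5,7,9,11,13,15,17,19,21,23,25,27,29,31} = 1⊕0⊕0⊕0⊕1⊕0⊕1⊕1⊕0⊕1⊕1⊕1⊕0⊕0⊕0 = 1
p2 = XOR of data positions {3,6,7,10,11,14,15,18,19,22,23,26,27,30,31} = 1⊕0⊕0⊕1⊕1⊕0⊕1⊕0⊕0⊕0⊕1⊕0⊕0⊕1⊕0 = 0
p4 = XOR of data positions {5,6,7,12,13,14,15,20,21,22,23,28,29,30,31} = 0⊕0⊕0⊕0⊕0⊕0⊕1⊕1⊕1⊕0⊕1⊕0⊕0⊕1⊕0 = 1
p8 = XOR of data positions {9,10,11,12,13,14,15,24,25,26,27,28,29,30,31} = 0⊕1⊕1⊕0⊕0⊕0⊕1⊕0⊕1⊕0⊕0⊕0⊕0⊕1⊕0 = 1
p16 = XOR of data positions {17,18,19,20,21,22,23,24,25,26,27,28,29,30,31} = 1⊕0⊕0⊕1⊕1⊕0⊕1⊕0⊕1⊕0⊕0⊕0⊕0⊕1⊕0 = 0
Codeword b1..b31 = 1011000101100010100110101000010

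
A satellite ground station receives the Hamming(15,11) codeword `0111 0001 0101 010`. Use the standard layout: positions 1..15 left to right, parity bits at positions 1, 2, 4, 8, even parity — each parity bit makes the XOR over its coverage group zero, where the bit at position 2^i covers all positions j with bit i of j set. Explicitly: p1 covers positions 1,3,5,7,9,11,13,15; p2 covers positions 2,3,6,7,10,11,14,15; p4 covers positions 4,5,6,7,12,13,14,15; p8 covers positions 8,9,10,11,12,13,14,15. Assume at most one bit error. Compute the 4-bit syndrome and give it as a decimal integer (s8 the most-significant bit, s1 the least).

5

s1: b1⊕b3⊕b5⊕b7⊕b9⊕b11⊕b13⊕b15 = 0⊕1⊕0⊕0⊕0⊕0⊕0⊕0 = 1
s2: b2⊕b3⊕b6⊕b7⊕b10⊕b11⊕b14⊕b15 = 1⊕1⊕0⊕0⊕1⊕0⊕1⊕0 = 0
s4: b4⊕b5⊕b6⊕b7⊕b12⊕b13⊕b14⊕b15 = 1⊕0⊕0⊕0⊕1⊕0⊕1⊕0 = 1
s8: b8⊕b9⊕b10⊕b11⊕b12⊕b13⊕b14⊕b15 = 1⊕0⊕1⊕0⊕1⊕0⊕1⊕0 = 0
Syndrome (s8...s1) = 0101 → position 5.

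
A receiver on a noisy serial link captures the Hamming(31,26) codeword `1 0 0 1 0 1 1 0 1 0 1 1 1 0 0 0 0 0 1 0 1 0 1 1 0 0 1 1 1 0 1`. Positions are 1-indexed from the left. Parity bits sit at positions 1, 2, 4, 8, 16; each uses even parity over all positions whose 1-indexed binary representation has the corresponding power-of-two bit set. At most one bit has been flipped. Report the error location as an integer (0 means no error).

11

s1: b1⊕b3⊕b5⊕b7⊕b9⊕b11⊕b13⊕b15⊕b17⊕b19⊕b21⊕b23⊕b25⊕b27⊕b29⊕b31 = 1⊕0⊕0⊕1⊕1⊕1⊕1⊕0⊕0⊕1⊕1⊕1⊕0⊕1⊕1⊕1 = 1
s2: b2⊕b3⊕b6⊕b7⊕b10⊕b11⊕b14⊕b15⊕b18⊕b19⊕b22⊕b23⊕b26⊕b27⊕b30⊕b31 = 0⊕0⊕1⊕1⊕0⊕1⊕0⊕0⊕0⊕1⊕0⊕1⊕0⊕1⊕0⊕1 = 1
s4: b4⊕b5⊕b6⊕b7⊕b12⊕b13⊕b14⊕b15⊕b20⊕b21⊕b22⊕b23⊕b28⊕b29⊕b30⊕b31 = 1⊕0⊕1⊕1⊕1⊕1⊕0⊕0⊕0⊕1⊕0⊕1⊕1⊕1⊕0⊕1 = 0
s8: b8⊕b9⊕b10⊕b11⊕b12⊕b13⊕b14⊕b15⊕b24⊕b25⊕b26⊕b27⊕b28⊕b29⊕b30⊕b31 = 0⊕1⊕0⊕1⊕1⊕1⊕0⊕0⊕1⊕0⊕0⊕1⊕1⊕1⊕0⊕1 = 1
s16: b16⊕b17⊕b18⊕b19⊕b20⊕b21⊕b22⊕b23⊕b24⊕b25⊕b26⊕b27⊕b28⊕b29⊕b30⊕b31 = 0⊕0⊕0⊕1⊕0⊕1⊕0⊕1⊕1⊕0⊕0⊕1⊕1⊕1⊕0⊕1 = 0
Syndrome (s16...s1) = 01011 → position 11.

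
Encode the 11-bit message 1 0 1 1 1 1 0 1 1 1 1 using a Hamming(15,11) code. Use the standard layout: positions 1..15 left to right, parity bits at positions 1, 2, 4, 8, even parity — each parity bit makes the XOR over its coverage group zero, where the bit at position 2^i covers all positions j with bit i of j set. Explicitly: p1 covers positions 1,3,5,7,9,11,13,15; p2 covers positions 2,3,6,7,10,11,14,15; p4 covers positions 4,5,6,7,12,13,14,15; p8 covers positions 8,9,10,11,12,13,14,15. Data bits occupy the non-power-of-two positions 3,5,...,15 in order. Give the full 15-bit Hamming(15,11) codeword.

101001101101111

Place data bits at non-power-of-two positions: b3=1, b5=0, b6=1, b7=1, b9=1, b10=1, b11=0, b12=1, b13=1, b14=1, b15=1.
p1 = XOR of data positions {3,5,7,9,11,13,15} = 1⊕0⊕1⊕1⊕0⊕1⊕1 = 1
p2 = XOR of data positions {3,6,7,10,11,14,15} = 1⊕1⊕1⊕1⊕0⊕1⊕1 = 0
p4 = XOR of data positions {5,6,7,12,13,14,15} = 0⊕1⊕1⊕1⊕1⊕1⊕1 = 0
p8 = XOR of data positions {9,10,11,12,13,14,15} = 1⊕1⊕0⊕1⊕1⊕1⊕1 = 0
Codeword b1..b15 = 101001101101111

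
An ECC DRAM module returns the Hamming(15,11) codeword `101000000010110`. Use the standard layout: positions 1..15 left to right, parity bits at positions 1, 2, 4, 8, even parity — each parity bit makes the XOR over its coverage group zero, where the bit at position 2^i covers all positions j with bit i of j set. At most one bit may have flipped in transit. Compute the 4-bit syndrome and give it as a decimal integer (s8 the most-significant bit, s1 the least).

10

s1: b1⊕b3⊕b5⊕b7⊕b9⊕b11⊕b13⊕b15 = 1⊕1⊕0⊕0⊕0⊕1⊕1⊕0 = 0
s2: b2⊕b3⊕b6⊕b7⊕b10⊕b11⊕b14⊕b15 = 0⊕1⊕0⊕0⊕0⊕1⊕1⊕0 = 1
s4: b4⊕b5⊕b6⊕b7⊕b12⊕b13⊕b14⊕b15 = 0⊕0⊕0⊕0⊕0⊕1⊕1⊕0 = 0
s8: b8⊕b9⊕b10⊕b11⊕b12⊕b13⊕b14⊕b15 = 0⊕0⊕0⊕1⊕0⊕1⊕1⊕0 = 1
Syndrome (s8...s1) = 1010 → position 10.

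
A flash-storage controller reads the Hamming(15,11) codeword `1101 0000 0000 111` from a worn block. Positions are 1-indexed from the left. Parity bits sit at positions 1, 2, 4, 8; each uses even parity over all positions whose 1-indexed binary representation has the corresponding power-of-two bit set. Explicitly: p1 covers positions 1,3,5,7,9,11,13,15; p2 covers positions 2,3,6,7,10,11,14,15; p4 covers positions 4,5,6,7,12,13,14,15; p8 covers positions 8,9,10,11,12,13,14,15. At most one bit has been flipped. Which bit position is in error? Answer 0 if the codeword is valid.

11

s1: b1⊕b3⊕b5⊕b7⊕b9⊕b11⊕b13⊕b15 = 1⊕0⊕0⊕0⊕0⊕0⊕1⊕1 = 1
s2: b2⊕b3⊕b6⊕b7⊕b10⊕b11⊕b14⊕b15 = 1⊕0⊕0⊕0⊕0⊕0⊕1⊕1 = 1
s4: b4⊕b5⊕b6⊕b7⊕b12⊕b13⊕b14⊕b15 = 1⊕0⊕0⊕0⊕0⊕1⊕1⊕1 = 0
s8: b8⊕b9⊕b10⊕b11⊕b12⊕b13⊕b14⊕b15 = 0⊕0⊕0⊕0⊕0⊕1⊕1⊕1 = 1
Syndrome (s8...s1) = 1011 → position 11.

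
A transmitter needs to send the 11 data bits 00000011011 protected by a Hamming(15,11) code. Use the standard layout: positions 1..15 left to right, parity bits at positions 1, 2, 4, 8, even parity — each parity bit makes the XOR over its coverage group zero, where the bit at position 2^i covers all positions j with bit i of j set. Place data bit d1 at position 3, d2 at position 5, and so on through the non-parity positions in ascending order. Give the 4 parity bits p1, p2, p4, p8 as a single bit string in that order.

0110

Place data bits at non-power-of-two positions: b3=0, b5=0, b6=0, b7=0, b9=0, b10=0, b11=1, b12=1, b13=0, b14=1, b15=1.
p1 = XOR of data positions {3,5,7,9,11,13,15} = 0⊕0⊕0⊕0⊕1⊕0⊕1 = 0
p2 = XOR of data positions {3,6,7,10,11,14,15} = 0⊕0⊕0⊕0⊕1⊕1⊕1 = 1
p4 = XOR of data positions {5,6,7,12,13,14,15} = 0⊕0⊕0⊕1⊕0⊕1⊕1 = 1
p8 = XOR of data positions {9,10,11,12,13,14,15} = 0⊕0⊕1⊕1⊕0⊕1⊕1 = 0
Parity bits p1,p2,p4,p8 = 0110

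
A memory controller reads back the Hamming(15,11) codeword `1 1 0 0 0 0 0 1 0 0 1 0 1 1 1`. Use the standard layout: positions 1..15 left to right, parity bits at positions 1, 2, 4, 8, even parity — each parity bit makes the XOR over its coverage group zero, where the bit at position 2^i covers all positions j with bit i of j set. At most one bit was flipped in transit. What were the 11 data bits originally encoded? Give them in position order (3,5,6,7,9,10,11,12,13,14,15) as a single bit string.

s1: b1⊕b3⊕b5⊕b7⊕b9⊕b11⊕b13⊕b15 = 1⊕0⊕0⊕0⊕0⊕1⊕1⊕1 = 0
s2: b2⊕b3⊕b6⊕b7⊕b10⊕b11⊕b14⊕b15 = 1⊕0⊕0⊕0⊕0⊕1⊕1⊕1 = 0
s4: b4⊕b5⊕b6⊕b7⊕b12⊕b13⊕b14⊕b15 = 0⊕0⊕0⊕0⊕0⊕1⊕1⊕1 = 1
s8: b8⊕b9⊕b10⊕b11⊕b12⊕b13⊕b14⊕b15 = 1⊕0⊕0⊕1⊕0⊕1⊕1⊕1 = 1
Syndrome (s8...s1) = 1100 → position 12.
Flip bit 12: corrected codeword = 110000010011111
Data bits at positions 3,5,6,7,9,10,11,12,13,14,15: 00000011111

00000011111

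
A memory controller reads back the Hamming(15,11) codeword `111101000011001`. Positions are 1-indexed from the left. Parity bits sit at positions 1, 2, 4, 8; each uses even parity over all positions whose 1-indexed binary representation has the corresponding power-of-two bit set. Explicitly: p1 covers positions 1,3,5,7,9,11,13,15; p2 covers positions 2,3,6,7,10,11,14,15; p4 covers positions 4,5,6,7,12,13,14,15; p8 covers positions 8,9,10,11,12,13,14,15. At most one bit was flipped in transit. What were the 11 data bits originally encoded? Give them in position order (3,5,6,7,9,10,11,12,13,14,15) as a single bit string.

10100111001

s1: b1⊕b3⊕b5⊕b7⊕b9⊕b11⊕b13⊕b15 = 1⊕1⊕0⊕0⊕0⊕1⊕0⊕1 = 0
s2: b2⊕b3⊕b6⊕b7⊕b10⊕b11⊕b14⊕b15 = 1⊕1⊕1⊕0⊕0⊕1⊕0⊕1 = 1
s4: b4⊕b5⊕b6⊕b7⊕b12⊕b13⊕b14⊕b15 = 1⊕0⊕1⊕0⊕1⊕0⊕0⊕1 = 0
s8: b8⊕b9⊕b10⊕b11⊕b12⊕b13⊕b14⊕b15 = 0⊕0⊕0⊕1⊕1⊕0⊕0⊕1 = 1
Syndrome (s8...s1) = 1010 → position 10.
Flip bit 10: corrected codeword = 111101000111001
Data bits at positions 3,5,6,7,9,10,11,12,13,14,15: 10100111001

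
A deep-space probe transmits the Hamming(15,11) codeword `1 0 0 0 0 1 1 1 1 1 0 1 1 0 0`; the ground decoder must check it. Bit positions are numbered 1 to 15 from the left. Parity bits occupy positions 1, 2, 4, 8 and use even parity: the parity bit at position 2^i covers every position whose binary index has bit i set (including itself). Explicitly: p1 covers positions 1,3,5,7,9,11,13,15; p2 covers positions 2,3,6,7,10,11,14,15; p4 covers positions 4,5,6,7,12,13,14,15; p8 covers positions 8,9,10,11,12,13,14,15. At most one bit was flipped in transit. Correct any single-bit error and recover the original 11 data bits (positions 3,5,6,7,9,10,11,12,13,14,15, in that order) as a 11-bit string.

s1: b1⊕b3⊕b5⊕b7⊕b9⊕b11⊕b13⊕b15 = 1⊕0⊕0⊕1⊕1⊕0⊕1⊕0 = 0
s2: b2⊕b3⊕b6⊕b7⊕b10⊕b11⊕b14⊕b15 = 0⊕0⊕1⊕1⊕1⊕0⊕0⊕0 = 1
s4: b4⊕b5⊕b6⊕b7⊕b12⊕b13⊕b14⊕b15 = 0⊕0⊕1⊕1⊕1⊕1⊕0⊕0 = 0
s8: b8⊕b9⊕b10⊕b11⊕b12⊕b13⊕b14⊕b15 = 1⊕1⊕1⊕0⊕1⊕1⊕0⊕0 = 1
Syndrome (s8...s1) = 1010 → position 10.
Flip bit 10: corrected codeword = 100001111001100
Data bits at positions 3,5,6,7,9,10,11,12,13,14,15: 00111001100

00111001100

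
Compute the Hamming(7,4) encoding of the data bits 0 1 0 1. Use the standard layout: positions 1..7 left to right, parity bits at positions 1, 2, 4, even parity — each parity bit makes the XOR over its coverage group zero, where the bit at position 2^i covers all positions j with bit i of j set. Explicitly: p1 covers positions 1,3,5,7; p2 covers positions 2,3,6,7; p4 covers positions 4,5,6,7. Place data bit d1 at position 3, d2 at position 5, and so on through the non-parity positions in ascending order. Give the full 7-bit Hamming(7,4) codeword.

0100101

Place data bits at non-power-of-two positions: b3=0, b5=1, b6=0, b7=1.
p1 = XOR of data positions {3,5,7} = 0⊕1⊕1 = 0
p2 = XOR of data positions {3,6,7} = 0⊕0⊕1 = 1
p4 = XOR of data positions {5,6,7} = 1⊕0⊕1 = 0
Codeword b1..b7 = 0100101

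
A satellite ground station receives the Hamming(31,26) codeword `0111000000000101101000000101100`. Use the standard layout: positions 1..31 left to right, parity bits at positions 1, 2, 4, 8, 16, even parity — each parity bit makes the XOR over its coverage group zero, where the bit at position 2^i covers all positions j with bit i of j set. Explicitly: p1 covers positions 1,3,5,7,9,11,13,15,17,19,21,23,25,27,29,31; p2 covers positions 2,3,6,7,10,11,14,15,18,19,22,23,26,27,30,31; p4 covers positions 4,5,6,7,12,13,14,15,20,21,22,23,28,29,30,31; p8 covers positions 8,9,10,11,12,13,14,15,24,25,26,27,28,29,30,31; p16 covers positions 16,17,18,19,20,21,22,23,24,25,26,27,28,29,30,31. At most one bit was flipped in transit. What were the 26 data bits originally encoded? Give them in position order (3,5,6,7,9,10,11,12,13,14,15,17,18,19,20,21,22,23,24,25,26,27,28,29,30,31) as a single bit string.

s1: b1⊕b3⊕b5⊕b7⊕b9⊕b11⊕b13⊕b15⊕b17⊕b19⊕b21⊕b23⊕b25⊕b27⊕b29⊕b31 = 0⊕1⊕0⊕0⊕0⊕0⊕0⊕0⊕1⊕1⊕0⊕0⊕0⊕0⊕1⊕0 = 0
s2: b2⊕b3⊕b6⊕b7⊕b10⊕b11⊕b14⊕b15⊕b18⊕b19⊕b22⊕b23⊕b26⊕b27⊕b30⊕b31 = 1⊕1⊕0⊕0⊕0⊕0⊕1⊕0⊕0⊕1⊕0⊕0⊕1⊕0⊕0⊕0 = 1
s4: b4⊕b5⊕b6⊕b7⊕b12⊕b13⊕b14⊕b15⊕b20⊕b21⊕b22⊕b23⊕b28⊕b29⊕b30⊕b31 = 1⊕0⊕0⊕0⊕0⊕0⊕1⊕0⊕0⊕0⊕0⊕0⊕1⊕1⊕0⊕0 = 0
s8: b8⊕b9⊕b10⊕b11⊕b12⊕b13⊕b14⊕b15⊕b24⊕b25⊕b26⊕b27⊕b28⊕b29⊕b30⊕b31 = 0⊕0⊕0⊕0⊕0⊕0⊕1⊕0⊕0⊕0⊕1⊕0⊕1⊕1⊕0⊕0 = 0
s16: b16⊕b17⊕b18⊕b19⊕b20⊕b21⊕b22⊕b23⊕b24⊕b25⊕b26⊕b27⊕b28⊕b29⊕b30⊕b31 = 1⊕1⊕0⊕1⊕0⊕0⊕0⊕0⊕0⊕0⊕1⊕0⊕1⊕1⊕0⊕0 = 0
Syndrome (s16...s1) = 00010 → position 2.
Flip bit 2: corrected codeword = 0011000000000101101000000101100
Data bits at positions 3,5,6,7,9,10,11,12,13,14,15,17,18,19,20,21,22,23,24,25,26,27,28,29,30,31: 10000000010101000000101100

10000000010101000000101100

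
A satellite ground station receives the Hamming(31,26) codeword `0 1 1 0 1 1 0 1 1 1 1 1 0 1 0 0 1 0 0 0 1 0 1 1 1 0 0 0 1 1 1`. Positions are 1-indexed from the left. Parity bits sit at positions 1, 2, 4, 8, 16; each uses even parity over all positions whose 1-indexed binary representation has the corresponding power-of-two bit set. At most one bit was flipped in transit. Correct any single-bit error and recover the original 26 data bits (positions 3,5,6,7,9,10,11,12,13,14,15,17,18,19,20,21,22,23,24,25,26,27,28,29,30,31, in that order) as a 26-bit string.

11101111000100010111000111

s1: b1⊕b3⊕b5⊕b7⊕b9⊕b11⊕b13⊕b15⊕b17⊕b19⊕b21⊕b23⊕b25⊕b27⊕b29⊕b31 = 0⊕1⊕1⊕0⊕1⊕1⊕0⊕0⊕1⊕0⊕1⊕1⊕1⊕0⊕1⊕1 = 0
s2: b2⊕b3⊕b6⊕b7⊕b10⊕b11⊕b14⊕b15⊕b18⊕b19⊕b22⊕b23⊕b26⊕b27⊕b30⊕b31 = 1⊕1⊕1⊕0⊕1⊕1⊕1⊕0⊕0⊕0⊕0⊕1⊕0⊕0⊕1⊕1 = 1
s4: b4⊕b5⊕b6⊕b7⊕b12⊕b13⊕b14⊕b15⊕b20⊕b21⊕b22⊕b23⊕b28⊕b29⊕b30⊕b31 = 0⊕1⊕1⊕0⊕1⊕0⊕1⊕0⊕0⊕1⊕0⊕1⊕0⊕1⊕1⊕1 = 1
s8: b8⊕b9⊕b10⊕b11⊕b12⊕b13⊕b14⊕b15⊕b24⊕b25⊕b26⊕b27⊕b28⊕b29⊕b30⊕b31 = 1⊕1⊕1⊕1⊕1⊕0⊕1⊕0⊕1⊕1⊕0⊕0⊕0⊕1⊕1⊕1 = 1
s16: b16⊕b17⊕b18⊕b19⊕b20⊕b21⊕b22⊕b23⊕b24⊕b25⊕b26⊕b27⊕b28⊕b29⊕b30⊕b31 = 0⊕1⊕0⊕0⊕0⊕1⊕0⊕1⊕1⊕1⊕0⊕0⊕0⊕1⊕1⊕1 = 0
Syndrome (s16...s1) = 01110 → position 14.
Flip bit 14: corrected codeword = 0110110111110000100010111000111
Data bits at positions 3,5,6,7,9,10,11,12,13,14,15,17,18,19,20,21,22,23,24,25,26,27,28,29,30,31: 11101111000100010111000111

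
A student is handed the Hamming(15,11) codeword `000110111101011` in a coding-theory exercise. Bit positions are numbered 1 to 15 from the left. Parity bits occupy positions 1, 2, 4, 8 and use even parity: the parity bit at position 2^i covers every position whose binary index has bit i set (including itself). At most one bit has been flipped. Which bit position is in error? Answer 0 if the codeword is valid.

0

s1: b1⊕b3⊕b5⊕b7⊕b9⊕b11⊕b13⊕b15 = 0⊕0⊕1⊕1⊕1⊕0⊕0⊕1 = 0
s2: b2⊕b3⊕b6⊕b7⊕b10⊕b11⊕b14⊕b15 = 0⊕0⊕0⊕1⊕1⊕0⊕1⊕1 = 0
s4: b4⊕b5⊕b6⊕b7⊕b12⊕b13⊕b14⊕b15 = 1⊕1⊕0⊕1⊕1⊕0⊕1⊕1 = 0
s8: b8⊕b9⊕b10⊕b11⊕b12⊕b13⊕b14⊕b15 = 1⊕1⊕1⊕0⊕1⊕0⊕1⊕1 = 0
Syndrome (s8...s1) = 0000 → position 0 (no error).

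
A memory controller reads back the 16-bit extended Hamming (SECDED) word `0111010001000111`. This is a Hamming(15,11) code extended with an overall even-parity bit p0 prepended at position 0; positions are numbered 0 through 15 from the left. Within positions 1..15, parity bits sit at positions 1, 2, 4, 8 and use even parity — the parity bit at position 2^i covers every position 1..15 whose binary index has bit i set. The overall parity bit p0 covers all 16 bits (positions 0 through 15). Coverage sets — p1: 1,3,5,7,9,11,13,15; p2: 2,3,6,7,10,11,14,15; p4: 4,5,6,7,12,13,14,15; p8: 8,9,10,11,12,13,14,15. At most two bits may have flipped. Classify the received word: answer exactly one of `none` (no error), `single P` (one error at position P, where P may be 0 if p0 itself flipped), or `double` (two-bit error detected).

none

s1: b1⊕b3⊕b5⊕b7⊕b9⊕b11⊕b13⊕b15 = 1⊕1⊕1⊕0⊕1⊕0⊕1⊕1 = 0
s2: b2⊕b3⊕b6⊕b7⊕b10⊕b11⊕b14⊕b15 = 1⊕1⊕0⊕0⊕0⊕0⊕1⊕1 = 0
s4: b4⊕b5⊕b6⊕b7⊕b12⊕b13⊕b14⊕b15 = 0⊕1⊕0⊕0⊕0⊕1⊕1⊕1 = 0
s8: b8⊕b9⊕b10⊕b11⊕b12⊕b13⊕b14⊕b15 = 0⊕1⊕0⊕0⊕0⊕1⊕1⊕1 = 0
Syndrome (s8...s1) = 0000 → position 0 (no error).
Overall parity (XOR of all 16 bits, including p0): 0⊕1⊕1⊕1⊕0⊕1⊕0⊕0⊕0⊕1⊕0⊕0⊕0⊕1⊕1⊕1 = 0
Overall=0, syndrome position=0 → no error.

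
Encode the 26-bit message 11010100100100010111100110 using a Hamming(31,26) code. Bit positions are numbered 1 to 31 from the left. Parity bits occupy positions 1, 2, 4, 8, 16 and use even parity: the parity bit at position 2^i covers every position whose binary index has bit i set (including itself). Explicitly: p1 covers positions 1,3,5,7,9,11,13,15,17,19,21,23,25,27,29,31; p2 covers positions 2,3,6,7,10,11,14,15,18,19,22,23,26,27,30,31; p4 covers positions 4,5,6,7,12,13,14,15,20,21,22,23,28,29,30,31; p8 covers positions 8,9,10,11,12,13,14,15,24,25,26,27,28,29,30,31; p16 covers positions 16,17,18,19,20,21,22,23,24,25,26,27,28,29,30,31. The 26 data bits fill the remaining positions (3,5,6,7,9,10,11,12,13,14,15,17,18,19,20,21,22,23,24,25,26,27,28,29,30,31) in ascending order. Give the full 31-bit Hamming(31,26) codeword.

1011101101001000100010111100110

Place data bits at non-power-of-two positions: b3=1, b5=1, b6=0, b7=1, b9=0, b10=1, b11=0, b12=0, b13=1, b14=0, b15=0, b17=1, b18=0, b19=0, b20=0, b21=1, b22=0, b23=1, b24=1, b25=1, b26=1, b27=0, b28=0, b29=1, b30=1, b31=0.
p1 = XOR of data positions {3,5,7,9,11,13,15,17,19,21,23,25,27,29,31} = 1⊕1⊕1⊕0⊕0⊕1⊕0⊕1⊕0⊕1⊕1⊕1⊕0⊕1⊕0 = 1
p2 = XOR of data positions {3,6,7,10,11,14,15,18,19,22,23,26,27,30,31} = 1⊕0⊕1⊕1⊕0⊕0⊕0⊕0⊕0⊕0⊕1⊕1⊕0⊕1⊕0 = 0
p4 = XOR of data positions {5,6,7,12,13,14,15,20,21,22,23,28,29,30,31} = 1⊕0⊕1⊕0⊕1⊕0⊕0⊕0⊕1⊕0⊕1⊕0⊕1⊕1⊕0 = 1
p8 = XOR of data positions {9,10,11,12,13,14,15,24,25,26,27,28,29,30,31} = 0⊕1⊕0⊕0⊕1⊕0⊕0⊕1⊕1⊕1⊕0⊕0⊕1⊕1⊕0 = 1
p16 = XOR of data positions {17,18,19,20,21,22,23,24,25,26,27,28,29,30,31} = 1⊕0⊕0⊕0⊕1⊕0⊕1⊕1⊕1⊕1⊕0⊕0⊕1⊕1⊕0 = 0
Codeword b1..b31 = 1011101101001000100010111100110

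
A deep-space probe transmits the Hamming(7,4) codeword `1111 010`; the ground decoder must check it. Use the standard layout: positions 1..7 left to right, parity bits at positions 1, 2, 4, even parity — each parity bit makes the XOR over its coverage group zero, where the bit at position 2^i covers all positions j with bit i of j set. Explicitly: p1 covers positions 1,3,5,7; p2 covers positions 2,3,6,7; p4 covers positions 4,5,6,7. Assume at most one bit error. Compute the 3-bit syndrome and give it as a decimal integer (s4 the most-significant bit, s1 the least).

s1: b1⊕b3⊕b5⊕b7 = 1⊕1⊕0⊕0 = 0
s2: b2⊕b3⊕b6⊕b7 = 1⊕1⊕1⊕0 = 1
s4: b4⊕b5⊕b6⊕b7 = 1⊕0⊕1⊕0 = 0
Syndrome (s4...s1) = 010 → position 2.

2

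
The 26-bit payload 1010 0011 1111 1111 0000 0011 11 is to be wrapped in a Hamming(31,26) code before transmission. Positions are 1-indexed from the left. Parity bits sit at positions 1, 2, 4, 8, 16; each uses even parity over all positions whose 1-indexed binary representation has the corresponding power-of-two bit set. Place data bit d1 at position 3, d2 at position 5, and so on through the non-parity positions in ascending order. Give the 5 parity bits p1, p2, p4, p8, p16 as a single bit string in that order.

11111

Place data bits at non-power-of-two positions: b3=1, b5=0, b6=1, b7=0, b9=0, b10=0, b11=1, b12=1, b13=1, b14=1, b15=1, b17=1, b18=1, b19=1, b20=1, b21=1, b22=0, b23=0, b24=0, b25=0, b26=0, b27=0, b28=1, b29=1, b30=1, b31=1.
p1 = XOR of data positions {3,5,7,9,11,13,15,17,19,21,23,25,27,29,31} = 1⊕0⊕0⊕0⊕1⊕1⊕1⊕1⊕1⊕1⊕0⊕0⊕0⊕1⊕1 = 1
p2 = XOR of data positions {3,6,7,10,11,14,15,18,19,22,23,26,27,30,31} = 1⊕1⊕0⊕0⊕1⊕1⊕1⊕1⊕1⊕0⊕0⊕0⊕0⊕1⊕1 = 1
p4 = XOR of data positions {5,6,7,12,13,14,15,20,21,22,23,28,29,30,31} = 0⊕1⊕0⊕1⊕1⊕1⊕1⊕1⊕1⊕0⊕0⊕1⊕1⊕1⊕1 = 1
p8 = XOR of data positions {9,10,11,12,13,14,15,24,25,26,27,28,29,30,31} = 0⊕0⊕1⊕1⊕1⊕1⊕1⊕0⊕0⊕0⊕0⊕1⊕1⊕1⊕1 = 1
p16 = XOR of data positions {17,18,19,20,21,22,23,24,25,26,27,28,29,30,31} = 1⊕1⊕1⊕1⊕1⊕0⊕0⊕0⊕0⊕0⊕0⊕1⊕1⊕1⊕1 = 1
Parity bits p1,p2,p4,p8,p16 = 11111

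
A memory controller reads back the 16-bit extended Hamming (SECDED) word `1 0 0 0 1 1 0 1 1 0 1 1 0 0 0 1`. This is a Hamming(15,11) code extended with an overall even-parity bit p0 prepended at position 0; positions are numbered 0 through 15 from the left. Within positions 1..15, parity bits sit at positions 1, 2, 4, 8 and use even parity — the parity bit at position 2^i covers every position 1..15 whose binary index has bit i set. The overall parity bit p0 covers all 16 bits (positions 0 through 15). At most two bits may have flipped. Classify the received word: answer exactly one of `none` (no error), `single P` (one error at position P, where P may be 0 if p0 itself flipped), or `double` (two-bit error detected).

s1: b1⊕b3⊕b5⊕b7⊕b9⊕b11⊕b13⊕b15 = 0⊕0⊕1⊕1⊕0⊕1⊕0⊕1 = 0
s2: b2⊕b3⊕b6⊕b7⊕b10⊕b11⊕b14⊕b15 = 0⊕0⊕0⊕1⊕1⊕1⊕0⊕1 = 0
s4: b4⊕b5⊕b6⊕b7⊕b12⊕b13⊕b14⊕b15 = 1⊕1⊕0⊕1⊕0⊕0⊕0⊕1 = 0
s8: b8⊕b9⊕b10⊕b11⊕b12⊕b13⊕b14⊕b15 = 1⊕0⊕1⊕1⊕0⊕0⊕0⊕1 = 0
Syndrome (s8...s1) = 0000 → position 0 (no error).
Overall parity (XOR of all 16 bits, including p0): 1⊕0⊕0⊕0⊕1⊕1⊕0⊕1⊕1⊕0⊕1⊕1⊕0⊕0⊕0⊕1 = 0
Overall=0, syndrome position=0 → no error.

none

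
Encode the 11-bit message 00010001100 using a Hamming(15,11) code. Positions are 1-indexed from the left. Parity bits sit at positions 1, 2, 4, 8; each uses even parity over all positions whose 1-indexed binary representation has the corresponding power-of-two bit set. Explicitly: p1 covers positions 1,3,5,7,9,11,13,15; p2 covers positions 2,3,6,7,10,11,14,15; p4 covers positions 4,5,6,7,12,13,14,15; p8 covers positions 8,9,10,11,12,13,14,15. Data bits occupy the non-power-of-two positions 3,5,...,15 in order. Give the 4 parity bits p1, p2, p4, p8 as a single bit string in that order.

Place data bits at non-power-of-two positions: b3=0, b5=0, b6=0, b7=1, b9=0, b10=0, b11=0, b12=1, b13=1, b14=0, b15=0.
p1 = XOR of data positions {3,5,7,9,11,13,15} = 0⊕0⊕1⊕0⊕0⊕1⊕0 = 0
p2 = XOR of data positions {3,6,7,10,11,14,15} = 0⊕0⊕1⊕0⊕0⊕0⊕0 = 1
p4 = XOR of data positions {5,6,7,12,13,14,15} = 0⊕0⊕1⊕1⊕1⊕0⊕0 = 1
p8 = XOR of data positions {9,10,11,12,13,14,15} = 0⊕0⊕0⊕1⊕1⊕0⊕0 = 0
Parity bits p1,p2,p4,p8 = 0110

0110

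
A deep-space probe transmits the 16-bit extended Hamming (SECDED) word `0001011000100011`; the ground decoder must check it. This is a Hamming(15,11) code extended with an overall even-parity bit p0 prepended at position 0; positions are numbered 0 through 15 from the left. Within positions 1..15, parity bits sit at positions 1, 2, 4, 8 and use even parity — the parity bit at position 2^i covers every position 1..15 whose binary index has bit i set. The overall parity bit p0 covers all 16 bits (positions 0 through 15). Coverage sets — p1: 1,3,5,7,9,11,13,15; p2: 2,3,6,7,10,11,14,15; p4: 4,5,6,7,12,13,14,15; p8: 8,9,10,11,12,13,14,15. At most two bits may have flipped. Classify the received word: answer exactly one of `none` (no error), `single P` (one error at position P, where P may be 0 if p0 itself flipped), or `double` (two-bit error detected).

s1: b1⊕b3⊕b5⊕b7⊕b9⊕b11⊕b13⊕b15 = 0⊕1⊕1⊕0⊕0⊕0⊕0⊕1 = 1
s2: b2⊕b3⊕b6⊕b7⊕b10⊕b11⊕b14⊕b15 = 0⊕1⊕1⊕0⊕1⊕0⊕1⊕1 = 1
s4: b4⊕b5⊕b6⊕b7⊕b12⊕b13⊕b14⊕b15 = 0⊕1⊕1⊕0⊕0⊕0⊕1⊕1 = 0
s8: b8⊕b9⊕b10⊕b11⊕b12⊕b13⊕b14⊕b15 = 0⊕0⊕1⊕0⊕0⊕0⊕1⊕1 = 1
Syndrome (s8...s1) = 1011 → position 11.
Overall parity (XOR of all 16 bits, including p0): 0⊕0⊕0⊕1⊕0⊕1⊕1⊕0⊕0⊕0⊕1⊕0⊕0⊕0⊕1⊕1 = 0
Overall=0, syndrome position=11 → double-bit error detected (uncorrectable).

double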